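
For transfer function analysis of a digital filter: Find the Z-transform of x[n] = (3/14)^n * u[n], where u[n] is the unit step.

The Z-transform of a^n * u[n] is z/(z-a) for |z| > |a|.
Here a = 3/14, so X(z) = z/(z - (3/14)) = 14z/(14z - 3)
ROC: |z| > 3/14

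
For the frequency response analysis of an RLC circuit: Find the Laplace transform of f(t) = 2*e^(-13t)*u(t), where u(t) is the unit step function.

Standard Laplace transform pair:
e^(-at)*u(t) <-> 1/(s+a)
With a = 13: L{2*e^(-13t)*u(t)} = 2/(s+13), ROC: Re(s) > -13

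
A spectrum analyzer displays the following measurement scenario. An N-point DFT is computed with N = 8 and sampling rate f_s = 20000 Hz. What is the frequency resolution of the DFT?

DFT frequency resolution = f_s / N
= 20000 / 8 = 2500 Hz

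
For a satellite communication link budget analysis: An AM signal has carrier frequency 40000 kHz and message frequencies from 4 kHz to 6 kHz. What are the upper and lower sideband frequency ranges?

Upper sideband (USB) = fc + [fm_low, fm_high] = 40000 + [4, 6] = [40004, 40006] kHz
Lower sideband (LSB) = fc - [fm_high, fm_low] = 40000 - [6, 4] = [39994, 39996] kHz
Total occupied spectrum: 39994 kHz to 40006 kHz (plus carrier at 40000 kHz)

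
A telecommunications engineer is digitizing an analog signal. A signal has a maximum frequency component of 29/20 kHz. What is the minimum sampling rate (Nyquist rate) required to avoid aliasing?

By the Nyquist-Shannon sampling theorem,
the minimum sampling rate (Nyquist rate) must be at least 2 * f_max.
Nyquist rate = 2 * 29/20 kHz = 29/10 kHz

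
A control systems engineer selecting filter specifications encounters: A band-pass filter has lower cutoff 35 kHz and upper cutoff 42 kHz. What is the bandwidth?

Bandwidth = f_high - f_low
= 42 kHz - 35 kHz = 7 kHz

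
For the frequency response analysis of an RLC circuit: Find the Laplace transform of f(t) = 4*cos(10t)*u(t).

Standard pair: cos(wt)*u(t) <-> s/(s^2+w^2)
With w = 10: L{4*cos(10t)*u(t)} = 4s/(s^2+100)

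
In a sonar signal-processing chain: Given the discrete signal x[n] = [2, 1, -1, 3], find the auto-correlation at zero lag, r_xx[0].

The auto-correlation at zero lag r_xx[0] equals the signal energy.
r_xx[0] = sum of x[n]^2 = 2^2 + 1^2 + (-1)^2 + 3^2
= 4 + 1 + 1 + 9 = 15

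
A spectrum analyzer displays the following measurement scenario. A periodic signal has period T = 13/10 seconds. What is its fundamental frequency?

The fundamental frequency is the reciprocal of the period.
f = 1/T = 1/(13/10) = 10/13 Hz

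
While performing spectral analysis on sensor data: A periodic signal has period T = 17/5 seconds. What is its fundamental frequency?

The fundamental frequency is the reciprocal of the period.
f = 1/T = 1/(17/5) = 5/17 Hz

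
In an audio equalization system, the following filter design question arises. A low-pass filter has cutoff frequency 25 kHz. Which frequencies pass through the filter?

A low-pass filter passes all frequencies below the cutoff frequency 25 kHz and attenuates higher frequencies.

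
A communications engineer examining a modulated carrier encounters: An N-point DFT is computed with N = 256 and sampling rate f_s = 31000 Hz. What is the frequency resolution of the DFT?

DFT frequency resolution = f_s / N
= 31000 / 256 = 3875/32 Hz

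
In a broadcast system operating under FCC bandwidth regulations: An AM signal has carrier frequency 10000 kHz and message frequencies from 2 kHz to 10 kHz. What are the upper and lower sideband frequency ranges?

Upper sideband (USB) = fc + [fm_low, fm_high] = 10000 + [2, 10] = [10002, 10010] kHz
Lower sideband (LSB) = fc - [fm_high, fm_low] = 10000 - [10, 2] = [9990, 9998] kHz
Total occupied spectrum: 9990 kHz to 10010 kHz (plus carrier at 10000 kHz)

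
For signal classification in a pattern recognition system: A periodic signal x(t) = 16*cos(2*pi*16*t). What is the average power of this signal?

Average power of A*cos(wt) is A^2/2.
P = 16^2 / 2 = 256/2 = 128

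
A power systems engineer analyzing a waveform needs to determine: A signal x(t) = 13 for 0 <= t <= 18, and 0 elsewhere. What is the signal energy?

Energy = integral of |x(t)|^2 dt over the signal duration
= 13^2 * 18 = 169 * 18 = 3042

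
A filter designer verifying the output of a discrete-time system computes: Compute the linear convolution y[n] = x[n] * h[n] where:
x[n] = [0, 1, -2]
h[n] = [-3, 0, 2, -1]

y[n] = sum_k x[k]*h[n-k]. Output length = len(x) + len(h) - 1 = 3 + 4 - 1 = 6.
y[0] = 0*-3 = 0
y[1] = 1*-3 + 0*0 = -3
y[2] = -2*-3 + 1*0 + 0*2 = 6
y[3] = -2*0 + 1*2 + 0*-1 = 2
y[4] = -2*2 + 1*-1 = -5
y[5] = -2*-1 = 2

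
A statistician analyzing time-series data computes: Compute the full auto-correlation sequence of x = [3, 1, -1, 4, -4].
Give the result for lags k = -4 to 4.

r_xx[k] = sum_m x[m]*x[m+k], indexed from 0, for k = -4 to 4:
  r_xx[-4] = x[4]*x[0] = -12
  r_xx[-3] = x[3]*x[0] + x[4]*x[1] = 8
  r_xx[-2] = x[2]*x[0] + x[3]*x[1] + x[4]*x[2] = 5
  r_xx[-1] = x[1]*x[0] + x[2]*x[1] + x[3]*x[2] + x[4]*x[3] = -18
  r_xx[0] = x[0]*x[0] + x[1]*x[1] + x[2]*x[2] + x[3]*x[3] + x[4]*x[4] = 43
  r_xx[1] = x[0]*x[1] + x[1]*x[2] + x[2]*x[3] + x[3]*x[4] = -18
  r_xx[2] = x[0]*x[2] + x[1]*x[3] + x[2]*x[4] = 5
  r_xx[3] = x[0]*x[3] + x[1]*x[4] = 8
  r_xx[4] = x[0]*x[4] = -12
r_xx = [-12, 8, 5, -18, 43, -18, 5, 8, -12]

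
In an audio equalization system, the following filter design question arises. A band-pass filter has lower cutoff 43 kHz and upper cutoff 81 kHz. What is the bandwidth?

Bandwidth = f_high - f_low
= 81 kHz - 43 kHz = 38 kHz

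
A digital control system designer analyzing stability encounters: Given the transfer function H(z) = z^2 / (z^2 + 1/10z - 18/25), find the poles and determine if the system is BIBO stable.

Poles are roots of the denominator: z^2 + 1/10z - 18/25 = 0.
Quadratic formula: z = [-(1/10) +/- sqrt((1/10)^2 - 4*(-18/25))] / 2
Discriminant = 1/100 + 72/25 = 289/100; sqrt = 17/10.
z = (-1/10 +/- 17/10) / 2 => z = 4/5 or z = -9/10.
|p1| = 4/5, |p2| = 9/10.
For BIBO stability, all poles must lie inside the unit circle (|p| < 1).
System is STABLE since both |p| < 1.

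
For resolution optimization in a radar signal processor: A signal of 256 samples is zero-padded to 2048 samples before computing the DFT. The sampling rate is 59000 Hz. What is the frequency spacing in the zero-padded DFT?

Original DFT: N = 256, resolution = f_s/N = 59000/256 = 7375/32 Hz
Zero-padded DFT: N = 2048, resolution = f_s/N = 59000/2048 = 7375/256 Hz
Zero-padding interpolates the spectrum (finer frequency grid)
but does NOT improve the true spectral resolution (ability to resolve close frequencies).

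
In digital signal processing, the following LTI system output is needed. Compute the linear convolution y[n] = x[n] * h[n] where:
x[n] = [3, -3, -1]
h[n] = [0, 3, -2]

y[n] = sum_k x[k]*h[n-k]. Output length = len(x) + len(h) - 1 = 3 + 3 - 1 = 5.
y[0] = 3*0 = 0
y[1] = -3*0 + 3*3 = 9
y[2] = -1*0 + -3*3 + 3*-2 = -15
y[3] = -1*3 + -3*-2 = 3
y[4] = -1*-2 = 2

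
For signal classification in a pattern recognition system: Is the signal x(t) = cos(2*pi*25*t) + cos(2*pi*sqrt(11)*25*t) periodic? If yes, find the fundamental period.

f1 = 25 Hz, f2 = 25*sqrt(11) Hz
Ratio f2/f1 = sqrt(11), which is irrational.
Since the frequency ratio is irrational, no common period exists.
The signal is not periodic.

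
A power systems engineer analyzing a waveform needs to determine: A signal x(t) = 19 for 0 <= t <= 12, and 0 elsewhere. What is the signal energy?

Energy = integral of |x(t)|^2 dt over the signal duration
= 19^2 * 12 = 361 * 12 = 4332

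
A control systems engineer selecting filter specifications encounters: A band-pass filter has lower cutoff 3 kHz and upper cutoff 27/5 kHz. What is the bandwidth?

Bandwidth = f_high - f_low
= 27/5 kHz - 3 kHz = 12/5 kHz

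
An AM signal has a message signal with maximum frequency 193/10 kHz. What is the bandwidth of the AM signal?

In AM (double-sideband), the bandwidth is twice the message frequency.
BW = 2 * f_m = 2 * 193/10 kHz = 193/5 kHz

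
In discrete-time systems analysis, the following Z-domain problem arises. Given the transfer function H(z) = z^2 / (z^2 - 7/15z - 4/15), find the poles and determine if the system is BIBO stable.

Poles are roots of the denominator: z^2 - 7/15z - 4/15 = 0.
Quadratic formula: z = [-(-7/15) +/- sqrt((-7/15)^2 - 4*(-4/15))] / 2
Discriminant = 49/225 + 16/15 = 289/225; sqrt = 17/15.
z = (7/15 +/- 17/15) / 2 => z = 4/5 or z = -1/3.
|p1| = 4/5, |p2| = 1/3.
For BIBO stability, all poles must lie inside the unit circle (|p| < 1).
System is STABLE since both |p| < 1.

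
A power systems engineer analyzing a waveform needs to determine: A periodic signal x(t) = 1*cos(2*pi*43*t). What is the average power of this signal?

Average power of A*cos(wt) is A^2/2.
P = 1^2 / 2 = 1/2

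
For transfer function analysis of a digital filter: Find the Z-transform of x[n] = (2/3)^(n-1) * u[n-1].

Time-shifting property: if X(z) = Z{x[n]}, then Z{x[n-d]} = z^(-d) * X(z)
X(z) = z/(z - 2/3) for x[n] = (2/3)^n * u[n]
Z{x[n-1]} = z^(-1) * z/(z - 2/3) = 1/(z - 2/3)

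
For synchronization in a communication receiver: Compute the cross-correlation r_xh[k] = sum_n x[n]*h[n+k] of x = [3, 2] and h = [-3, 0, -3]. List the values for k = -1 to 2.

Both sequences indexed from 0 and zero outside their support.
Lags with overlap: k = -1 to 2.
  r_xh[-1] = x[1]*h[0] = -6
  r_xh[0] = x[0]*h[0] + x[1]*h[1] = -9
  r_xh[1] = x[0]*h[1] + x[1]*h[2] = -6
  r_xh[2] = x[0]*h[2] = -9
r_xh = [-6, -9, -6, -9] (for k = -1, ..., 2)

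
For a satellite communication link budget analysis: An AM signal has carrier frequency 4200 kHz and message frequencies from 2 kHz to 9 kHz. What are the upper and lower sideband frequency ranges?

Upper sideband (USB) = fc + [fm_low, fm_high] = 4200 + [2, 9] = [4202, 4209] kHz
Lower sideband (LSB) = fc - [fm_high, fm_low] = 4200 - [9, 2] = [4191, 4198] kHz
Total occupied spectrum: 4191 kHz to 4209 kHz (plus carrier at 4200 kHz)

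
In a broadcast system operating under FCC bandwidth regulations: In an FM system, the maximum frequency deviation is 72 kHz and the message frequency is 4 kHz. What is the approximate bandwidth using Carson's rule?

Carson's rule: BW = 2*(delta_f + f_m)
= 2*(72 + 4) kHz = 152 kHz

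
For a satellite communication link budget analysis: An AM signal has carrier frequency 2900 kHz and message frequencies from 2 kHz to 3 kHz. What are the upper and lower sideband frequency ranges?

Upper sideband (USB) = fc + [fm_low, fm_high] = 2900 + [2, 3] = [2902, 2903] kHz
Lower sideband (LSB) = fc - [fm_high, fm_low] = 2900 - [3, 2] = [2897, 2898] kHz
Total occupied spectrum: 2897 kHz to 2903 kHz (plus carrier at 2900 kHz)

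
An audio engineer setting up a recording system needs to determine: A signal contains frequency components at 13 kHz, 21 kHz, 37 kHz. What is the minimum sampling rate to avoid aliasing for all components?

The highest frequency component is f_max = 37 kHz.
Nyquist rate = 2 * f_max = 2 * 37 kHz = 74 kHz.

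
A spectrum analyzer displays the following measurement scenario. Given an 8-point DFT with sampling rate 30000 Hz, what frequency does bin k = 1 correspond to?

The frequency of DFT bin k is: f_k = k * f_s / N
f_1 = 1 * 30000 / 8 = 3750 Hz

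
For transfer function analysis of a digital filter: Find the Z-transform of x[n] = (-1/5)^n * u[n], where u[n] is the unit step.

The Z-transform of a^n * u[n] is z/(z-a) for |z| > |a|.
Here a = -1/5, so X(z) = z/(z - (-1/5)) = 5z/(5z + 1)
ROC: |z| > 1/5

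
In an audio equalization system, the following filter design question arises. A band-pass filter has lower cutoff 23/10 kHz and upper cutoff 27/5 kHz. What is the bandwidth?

Bandwidth = f_high - f_low
= 27/5 kHz - 23/10 kHz = 31/10 kHz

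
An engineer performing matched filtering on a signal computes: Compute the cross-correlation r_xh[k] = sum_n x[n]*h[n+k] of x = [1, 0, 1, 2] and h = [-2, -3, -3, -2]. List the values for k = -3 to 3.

Both sequences indexed from 0 and zero outside their support.
Lags with overlap: k = -3 to 3.
  r_xh[-3] = x[3]*h[0] = -4
  r_xh[-2] = x[2]*h[0] + x[3]*h[1] = -8
  r_xh[-1] = x[1]*h[0] + x[2]*h[1] + x[3]*h[2] = -9
  r_xh[0] = x[0]*h[0] + x[1]*h[1] + x[2]*h[2] + x[3]*h[3] = -9
  r_xh[1] = x[0]*h[1] + x[1]*h[2] + x[2]*h[3] = -5
  r_xh[2] = x[0]*h[2] + x[1]*h[3] = -3
  r_xh[3] = x[0]*h[3] = -2
r_xh = [-4, -8, -9, -9, -5, -3, -2] (for k = -3, ..., 3)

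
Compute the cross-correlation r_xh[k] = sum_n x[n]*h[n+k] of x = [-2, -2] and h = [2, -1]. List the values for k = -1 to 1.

Both sequences indexed from 0 and zero outside their support.
Lags with overlap: k = -1 to 1.
  r_xh[-1] = x[1]*h[0] = -4
  r_xh[0] = x[0]*h[0] + x[1]*h[1] = -2
  r_xh[1] = x[0]*h[1] = 2
r_xh = [-4, -2, 2] (for k = -1, ..., 1)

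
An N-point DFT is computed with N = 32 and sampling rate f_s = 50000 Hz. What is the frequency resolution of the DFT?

DFT frequency resolution = f_s / N
= 50000 / 32 = 3125/2 Hz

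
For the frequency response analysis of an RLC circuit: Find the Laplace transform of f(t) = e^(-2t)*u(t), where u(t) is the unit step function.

Standard Laplace transform pair:
e^(-at)*u(t) <-> 1/(s+a)
With a = 2: L{e^(-2t)*u(t)} = 1/(s+2), ROC: Re(s) > -2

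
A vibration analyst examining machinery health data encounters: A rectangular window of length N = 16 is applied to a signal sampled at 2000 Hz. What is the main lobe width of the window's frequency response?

For a rectangular window of length N,
the main lobe width in frequency is 2*f_s/N.
= 2*2000/16 = 250 Hz
This determines the minimum frequency separation for resolving two sinusoids.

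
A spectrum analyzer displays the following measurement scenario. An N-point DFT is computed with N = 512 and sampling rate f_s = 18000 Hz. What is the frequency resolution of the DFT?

DFT frequency resolution = f_s / N
= 18000 / 512 = 1125/32 Hz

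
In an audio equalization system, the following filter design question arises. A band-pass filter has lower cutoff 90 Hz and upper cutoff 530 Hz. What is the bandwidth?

Bandwidth = f_high - f_low
= 530 Hz - 90 Hz = 440 Hz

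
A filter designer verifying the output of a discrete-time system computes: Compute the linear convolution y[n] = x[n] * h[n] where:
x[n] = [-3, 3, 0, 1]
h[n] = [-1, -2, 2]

y[n] = sum_k x[k]*h[n-k]. Output length = len(x) + len(h) - 1 = 4 + 3 - 1 = 6.
y[0] = -3*-1 = 3
y[1] = 3*-1 + -3*-2 = 3
y[2] = 0*-1 + 3*-2 + -3*2 = -12
y[3] = 1*-1 + 0*-2 + 3*2 = 5
y[4] = 1*-2 + 0*2 = -2
y[5] = 1*2 = 2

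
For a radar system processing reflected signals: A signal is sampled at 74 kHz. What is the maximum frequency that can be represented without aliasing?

The maximum frequency that can be represented without aliasing
is the Nyquist frequency: f_max = f_s / 2 = 74 kHz / 2 = 37 kHz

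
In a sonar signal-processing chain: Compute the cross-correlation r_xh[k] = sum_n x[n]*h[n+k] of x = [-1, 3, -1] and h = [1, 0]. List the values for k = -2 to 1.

Both sequences indexed from 0 and zero outside their support.
Lags with overlap: k = -2 to 1.
  r_xh[-2] = x[2]*h[0] = -1
  r_xh[-1] = x[1]*h[0] + x[2]*h[1] = 3
  r_xh[0] = x[0]*h[0] + x[1]*h[1] = -1
  r_xh[1] = x[0]*h[1] = 0
r_xh = [-1, 3, -1, 0] (for k = -2, ..., 1)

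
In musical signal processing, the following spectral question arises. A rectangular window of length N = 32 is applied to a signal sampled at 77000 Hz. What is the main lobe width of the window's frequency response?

For a rectangular window of length N,
the main lobe width in frequency is 2*f_s/N.
= 2*77000/32 = 9625/2 Hz
This determines the minimum frequency separation for resolving two sinusoids.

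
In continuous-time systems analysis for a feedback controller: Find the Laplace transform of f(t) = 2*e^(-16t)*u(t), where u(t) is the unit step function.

Standard Laplace transform pair:
e^(-at)*u(t) <-> 1/(s+a)
With a = 16: L{2*e^(-16t)*u(t)} = 2/(s+16), ROC: Re(s) > -16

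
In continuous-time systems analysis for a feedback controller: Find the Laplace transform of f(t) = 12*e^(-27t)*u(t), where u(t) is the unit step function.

Standard Laplace transform pair:
e^(-at)*u(t) <-> 1/(s+a)
With a = 27: L{12*e^(-27t)*u(t)} = 12/(s+27), ROC: Re(s) > -27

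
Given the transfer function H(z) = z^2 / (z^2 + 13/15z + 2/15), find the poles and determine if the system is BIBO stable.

Poles are roots of the denominator: z^2 + 13/15z + 2/15 = 0.
Quadratic formula: z = [-(13/15) +/- sqrt((13/15)^2 - 4*(2/15))] / 2
Discriminant = 169/225 - 8/15 = 49/225; sqrt = 7/15.
z = (-13/15 +/- 7/15) / 2 => z = -1/5 or z = -2/3.
|p1| = 1/5, |p2| = 2/3.
For BIBO stability, all poles must lie inside the unit circle (|p| < 1).
System is STABLE since both |p| < 1.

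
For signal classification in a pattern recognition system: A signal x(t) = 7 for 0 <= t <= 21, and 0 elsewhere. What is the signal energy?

Energy = integral of |x(t)|^2 dt over the signal duration
= 7^2 * 21 = 49 * 21 = 1029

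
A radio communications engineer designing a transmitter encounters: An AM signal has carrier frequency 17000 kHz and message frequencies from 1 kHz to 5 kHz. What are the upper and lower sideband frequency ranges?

Upper sideband (USB) = fc + [fm_low, fm_high] = 17000 + [1, 5] = [17001, 17005] kHz
Lower sideband (LSB) = fc - [fm_high, fm_low] = 17000 - [5, 1] = [16995, 16999] kHz
Total occupied spectrum: 16995 kHz to 17005 kHz (plus carrier at 17000 kHz)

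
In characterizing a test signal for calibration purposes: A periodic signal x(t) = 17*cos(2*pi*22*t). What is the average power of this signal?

Average power of A*cos(wt) is A^2/2.
P = 17^2 / 2 = 289/2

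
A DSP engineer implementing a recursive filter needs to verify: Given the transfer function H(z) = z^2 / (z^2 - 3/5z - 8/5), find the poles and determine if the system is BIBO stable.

Poles are roots of the denominator: z^2 - 3/5z - 8/5 = 0.
Quadratic formula: z = [-(-3/5) +/- sqrt((-3/5)^2 - 4*(-8/5))] / 2
Discriminant = 9/25 + 32/5 = 169/25; sqrt = 13/5.
z = (3/5 +/- 13/5) / 2 => z = 8/5 or z = -1.
|p1| = 8/5, |p2| = 1.
For BIBO stability, all poles must lie inside the unit circle (|p| < 1).
System is UNSTABLE since at least one |p| >= 1.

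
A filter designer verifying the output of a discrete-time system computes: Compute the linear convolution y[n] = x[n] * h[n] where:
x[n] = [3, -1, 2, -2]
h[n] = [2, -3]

y[n] = sum_k x[k]*h[n-k]. Output length = len(x) + len(h) - 1 = 4 + 2 - 1 = 5.
y[0] = 3*2 = 6
y[1] = -1*2 + 3*-3 = -11
y[2] = 2*2 + -1*-3 = 7
y[3] = -2*2 + 2*-3 = -10
y[4] = -2*-3 = 6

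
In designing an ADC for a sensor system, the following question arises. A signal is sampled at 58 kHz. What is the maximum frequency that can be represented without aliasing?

The maximum frequency that can be represented without aliasing
is the Nyquist frequency: f_max = f_s / 2 = 58 kHz / 2 = 29 kHz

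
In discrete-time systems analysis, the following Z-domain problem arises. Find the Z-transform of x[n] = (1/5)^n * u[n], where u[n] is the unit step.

The Z-transform of a^n * u[n] is z/(z-a) for |z| > |a|.
Here a = 1/5, so X(z) = z/(z - (1/5)) = 5z/(5z - 1)
ROC: |z| > 1/5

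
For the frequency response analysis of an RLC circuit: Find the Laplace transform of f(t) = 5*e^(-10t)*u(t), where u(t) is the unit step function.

Standard Laplace transform pair:
e^(-at)*u(t) <-> 1/(s+a)
With a = 10: L{5*e^(-10t)*u(t)} = 5/(s+10), ROC: Re(s) > -10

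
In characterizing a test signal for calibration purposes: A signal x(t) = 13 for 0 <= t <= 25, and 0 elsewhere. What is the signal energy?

Energy = integral of |x(t)|^2 dt over the signal duration
= 13^2 * 25 = 169 * 25 = 4225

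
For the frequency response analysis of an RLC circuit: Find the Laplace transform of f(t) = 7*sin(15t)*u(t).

Standard pair: sin(wt)*u(t) <-> w/(s^2+w^2)
With w = 15: L{7*sin(15t)*u(t)} = 105/(s^2+225)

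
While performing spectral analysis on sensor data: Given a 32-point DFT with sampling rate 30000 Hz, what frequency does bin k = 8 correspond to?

The frequency of DFT bin k is: f_k = k * f_s / N
f_8 = 8 * 30000 / 32 = 7500 Hz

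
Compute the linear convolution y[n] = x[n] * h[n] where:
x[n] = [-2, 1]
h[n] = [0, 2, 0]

y[n] = sum_k x[k]*h[n-k]. Output length = len(x) + len(h) - 1 = 2 + 3 - 1 = 4.
y[0] = -2*0 = 0
y[1] = 1*0 + -2*2 = -4
y[2] = 1*2 + -2*0 = 2
y[3] = 1*0 = 0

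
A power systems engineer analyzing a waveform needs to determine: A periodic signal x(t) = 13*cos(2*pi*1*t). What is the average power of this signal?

Average power of A*cos(wt) is A^2/2.
P = 13^2 / 2 = 169/2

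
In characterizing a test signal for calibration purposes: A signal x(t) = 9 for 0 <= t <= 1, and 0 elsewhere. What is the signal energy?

Energy = integral of |x(t)|^2 dt over the signal duration
= 9^2 * 1 = 81 * 1 = 81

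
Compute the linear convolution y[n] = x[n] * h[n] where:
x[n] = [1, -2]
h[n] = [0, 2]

y[n] = sum_k x[k]*h[n-k]. Output length = len(x) + len(h) - 1 = 2 + 2 - 1 = 3.
y[0] = 1*0 = 0
y[1] = -2*0 + 1*2 = 2
y[2] = -2*2 = -4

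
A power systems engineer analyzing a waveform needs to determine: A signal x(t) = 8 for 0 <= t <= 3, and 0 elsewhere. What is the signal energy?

Energy = integral of |x(t)|^2 dt over the signal duration
= 8^2 * 3 = 64 * 3 = 192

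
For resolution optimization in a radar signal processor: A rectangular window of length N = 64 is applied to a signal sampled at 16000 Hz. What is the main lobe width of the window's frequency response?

For a rectangular window of length N,
the main lobe width in frequency is 2*f_s/N.
= 2*16000/64 = 500 Hz
This determines the minimum frequency separation for resolving two sinusoids.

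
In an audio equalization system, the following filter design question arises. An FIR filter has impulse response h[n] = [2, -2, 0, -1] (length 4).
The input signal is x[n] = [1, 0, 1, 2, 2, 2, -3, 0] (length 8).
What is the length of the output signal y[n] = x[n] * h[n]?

For linear convolution, the output length is:
len(y) = len(x) + len(h) - 1 = 8 + 4 - 1 = 11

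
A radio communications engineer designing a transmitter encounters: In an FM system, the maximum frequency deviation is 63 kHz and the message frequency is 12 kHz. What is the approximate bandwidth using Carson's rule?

Carson's rule: BW = 2*(delta_f + f_m)
= 2*(63 + 12) kHz = 150 kHz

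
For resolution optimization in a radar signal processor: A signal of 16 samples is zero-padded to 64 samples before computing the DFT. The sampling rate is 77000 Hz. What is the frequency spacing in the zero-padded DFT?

Original DFT: N = 16, resolution = f_s/N = 77000/16 = 9625/2 Hz
Zero-padded DFT: N = 64, resolution = f_s/N = 77000/64 = 9625/8 Hz
Zero-padding interpolates the spectrum (finer frequency grid)
but does NOT improve the true spectral resolution (ability to resolve close frequencies).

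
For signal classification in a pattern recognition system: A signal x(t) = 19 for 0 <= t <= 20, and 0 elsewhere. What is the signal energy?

Energy = integral of |x(t)|^2 dt over the signal duration
= 19^2 * 20 = 361 * 20 = 7220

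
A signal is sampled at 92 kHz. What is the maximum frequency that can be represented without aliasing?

The maximum frequency that can be represented without aliasing
is the Nyquist frequency: f_max = f_s / 2 = 92 kHz / 2 = 46 kHz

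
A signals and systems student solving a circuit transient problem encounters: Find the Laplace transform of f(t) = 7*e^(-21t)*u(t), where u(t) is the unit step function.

Standard Laplace transform pair:
e^(-at)*u(t) <-> 1/(s+a)
With a = 21: L{7*e^(-21t)*u(t)} = 7/(s+21), ROC: Re(s) > -21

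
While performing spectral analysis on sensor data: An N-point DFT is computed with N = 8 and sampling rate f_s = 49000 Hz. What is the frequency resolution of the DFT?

DFT frequency resolution = f_s / N
= 49000 / 8 = 6125 Hz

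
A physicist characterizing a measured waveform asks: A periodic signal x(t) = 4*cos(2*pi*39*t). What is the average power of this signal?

Average power of A*cos(wt) is A^2/2.
P = 4^2 / 2 = 16/2 = 8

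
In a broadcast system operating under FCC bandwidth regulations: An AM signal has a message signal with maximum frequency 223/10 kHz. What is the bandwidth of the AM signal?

In AM (double-sideband), the bandwidth is twice the message frequency.
BW = 2 * f_m = 2 * 223/10 kHz = 223/5 kHz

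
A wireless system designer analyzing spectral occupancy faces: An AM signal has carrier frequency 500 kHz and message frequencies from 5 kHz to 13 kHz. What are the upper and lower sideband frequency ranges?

Upper sideband (USB) = fc + [fm_low, fm_high] = 500 + [5, 13] = [505, 513] kHz
Lower sideband (LSB) = fc - [fm_high, fm_low] = 500 - [13, 5] = [487, 495] kHz
Total occupied spectrum: 487 kHz to 513 kHz (plus carrier at 500 kHz)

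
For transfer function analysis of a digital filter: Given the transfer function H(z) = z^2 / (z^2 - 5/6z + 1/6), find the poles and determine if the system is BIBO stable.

Poles are roots of the denominator: z^2 - 5/6z + 1/6 = 0.
Quadratic formula: z = [-(-5/6) +/- sqrt((-5/6)^2 - 4*(1/6))] / 2
Discriminant = 25/36 - 2/3 = 1/36; sqrt = 1/6.
z = (5/6 +/- 1/6) / 2 => z = 1/2 or z = 1/3.
|p1| = 1/3, |p2| = 1/2.
For BIBO stability, all poles must lie inside the unit circle (|p| < 1).
System is STABLE since both |p| < 1.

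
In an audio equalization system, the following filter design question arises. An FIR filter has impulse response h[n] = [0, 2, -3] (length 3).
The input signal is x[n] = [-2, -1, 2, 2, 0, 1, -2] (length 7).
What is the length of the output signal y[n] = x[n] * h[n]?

For linear convolution, the output length is:
len(y) = len(x) + len(h) - 1 = 7 + 3 - 1 = 9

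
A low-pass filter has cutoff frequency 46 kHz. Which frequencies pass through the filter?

A low-pass filter passes all frequencies below the cutoff frequency 46 kHz and attenuates higher frequencies.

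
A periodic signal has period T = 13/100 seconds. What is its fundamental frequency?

The fundamental frequency is the reciprocal of the period.
f = 1/T = 1/(13/100) = 100/13 Hz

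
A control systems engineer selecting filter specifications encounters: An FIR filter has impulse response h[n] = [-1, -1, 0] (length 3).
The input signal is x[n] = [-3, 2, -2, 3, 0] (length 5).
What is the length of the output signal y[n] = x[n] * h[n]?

For linear convolution, the output length is:
len(y) = len(x) + len(h) - 1 = 5 + 3 - 1 = 7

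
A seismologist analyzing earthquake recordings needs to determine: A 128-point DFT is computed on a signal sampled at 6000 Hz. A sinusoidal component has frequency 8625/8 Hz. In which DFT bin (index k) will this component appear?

DFT frequency resolution = f_s/N = 6000/128 = 375/8 Hz
Bin index k = f_signal / resolution = 8625/8 / 375/8 = 23
The signal frequency 8625/8 Hz falls in DFT bin k = 23.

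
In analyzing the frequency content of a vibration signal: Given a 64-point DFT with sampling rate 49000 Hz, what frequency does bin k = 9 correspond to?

The frequency of DFT bin k is: f_k = k * f_s / N
f_9 = 9 * 49000 / 64 = 55125/8 Hz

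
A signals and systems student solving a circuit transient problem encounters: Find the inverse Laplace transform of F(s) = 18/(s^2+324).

Standard pair: w/(s^2+w^2) <-> sin(wt)*u(t)
Recognize w^2 = 324, so w = 18; numerator 18 = 1*18.
f(t) = sin(18t)*u(t)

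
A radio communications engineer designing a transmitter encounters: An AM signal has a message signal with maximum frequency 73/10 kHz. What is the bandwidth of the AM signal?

In AM (double-sideband), the bandwidth is twice the message frequency.
BW = 2 * f_m = 2 * 73/10 kHz = 73/5 kHz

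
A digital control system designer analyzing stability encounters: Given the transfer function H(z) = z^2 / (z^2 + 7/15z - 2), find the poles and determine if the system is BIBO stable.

Poles are roots of the denominator: z^2 + 7/15z - 2 = 0.
Quadratic formula: z = [-(7/15) +/- sqrt((7/15)^2 - 4*(-2))] / 2
Discriminant = 49/225 + 8 = 1849/225; sqrt = 43/15.
z = (-7/15 +/- 43/15) / 2 => z = 6/5 or z = -5/3.
|p1| = 6/5, |p2| = 5/3.
For BIBO stability, all poles must lie inside the unit circle (|p| < 1).
System is UNSTABLE since at least one |p| >= 1.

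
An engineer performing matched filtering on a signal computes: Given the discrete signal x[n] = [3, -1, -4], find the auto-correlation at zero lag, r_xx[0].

The auto-correlation at zero lag r_xx[0] equals the signal energy.
r_xx[0] = sum of x[n]^2 = 3^2 + (-1)^2 + (-4)^2
= 9 + 1 + 16 = 26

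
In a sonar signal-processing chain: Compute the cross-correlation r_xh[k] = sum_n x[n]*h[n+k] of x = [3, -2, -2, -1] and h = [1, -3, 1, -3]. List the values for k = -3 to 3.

Both sequences indexed from 0 and zero outside their support.
Lags with overlap: k = -3 to 3.
  r_xh[-3] = x[3]*h[0] = -1
  r_xh[-2] = x[2]*h[0] + x[3]*h[1] = 1
  r_xh[-1] = x[1]*h[0] + x[2]*h[1] + x[3]*h[2] = 3
  r_xh[0] = x[0]*h[0] + x[1]*h[1] + x[2]*h[2] + x[3]*h[3] = 10
  r_xh[1] = x[0]*h[1] + x[1]*h[2] + x[2]*h[3] = -5
  r_xh[2] = x[0]*h[2] + x[1]*h[3] = 9
  r_xh[3] = x[0]*h[3] = -9
r_xh = [-1, 1, 3, 10, -5, 9, -9] (for k = -3, ..., 3)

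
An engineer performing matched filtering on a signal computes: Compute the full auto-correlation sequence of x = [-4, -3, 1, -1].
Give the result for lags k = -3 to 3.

r_xx[k] = sum_m x[m]*x[m+k], indexed from 0, for k = -3 to 3:
  r_xx[-3] = x[3]*x[0] = 4
  r_xx[-2] = x[2]*x[0] + x[3]*x[1] = -1
  r_xx[-1] = x[1]*x[0] + x[2]*x[1] + x[3]*x[2] = 8
  r_xx[0] = x[0]*x[0] + x[1]*x[1] + x[2]*x[2] + x[3]*x[3] = 27
  r_xx[1] = x[0]*x[1] + x[1]*x[2] + x[2]*x[3] = 8
  r_xx[2] = x[0]*x[2] + x[1]*x[3] = -1
  r_xx[3] = x[0]*x[3] = 4
r_xx = [4, -1, 8, 27, 8, -1, 4]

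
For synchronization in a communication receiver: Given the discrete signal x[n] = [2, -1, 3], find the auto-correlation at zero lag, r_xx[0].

The auto-correlation at zero lag r_xx[0] equals the signal energy.
r_xx[0] = sum of x[n]^2 = 2^2 + (-1)^2 + 3^2
= 4 + 1 + 9 = 14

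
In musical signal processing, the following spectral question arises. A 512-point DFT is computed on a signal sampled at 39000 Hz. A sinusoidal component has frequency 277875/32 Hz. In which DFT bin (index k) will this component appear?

DFT frequency resolution = f_s/N = 39000/512 = 4875/64 Hz
Bin index k = f_signal / resolution = 277875/32 / 4875/64 = 114
The signal frequency 277875/32 Hz falls in DFT bin k = 114.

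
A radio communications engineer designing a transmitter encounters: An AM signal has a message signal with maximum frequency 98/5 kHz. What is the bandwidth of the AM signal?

In AM (double-sideband), the bandwidth is twice the message frequency.
BW = 2 * f_m = 2 * 98/5 kHz = 196/5 kHz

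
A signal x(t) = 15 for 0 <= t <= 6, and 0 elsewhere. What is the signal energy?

Energy = integral of |x(t)|^2 dt over the signal duration
= 15^2 * 6 = 225 * 6 = 1350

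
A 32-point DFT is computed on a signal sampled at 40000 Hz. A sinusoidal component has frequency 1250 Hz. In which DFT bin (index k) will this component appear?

DFT frequency resolution = f_s/N = 40000/32 = 1250 Hz
Bin index k = f_signal / resolution = 1250 / 1250 = 1
The signal frequency 1250 Hz falls in DFT bin k = 1.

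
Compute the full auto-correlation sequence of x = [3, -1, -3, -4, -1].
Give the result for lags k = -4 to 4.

r_xx[k] = sum_m x[m]*x[m+k], indexed from 0, for k = -4 to 4:
  r_xx[-4] = x[4]*x[0] = -3
  r_xx[-3] = x[3]*x[0] + x[4]*x[1] = -11
  r_xx[-2] = x[2]*x[0] + x[3]*x[1] + x[4]*x[2] = -2
  r_xx[-1] = x[1]*x[0] + x[2]*x[1] + x[3]*x[2] + x[4]*x[3] = 16
  r_xx[0] = x[0]*x[0] + x[1]*x[1] + x[2]*x[2] + x[3]*x[3] + x[4]*x[4] = 36
  r_xx[1] = x[0]*x[1] + x[1]*x[2] + x[2]*x[3] + x[3]*x[4] = 16
  r_xx[2] = x[0]*x[2] + x[1]*x[3] + x[2]*x[4] = -2
  r_xx[3] = x[0]*x[3] + x[1]*x[4] = -11
  r_xx[4] = x[0]*x[4] = -3
r_xx = [-3, -11, -2, 16, 36, 16, -2, -11, -3]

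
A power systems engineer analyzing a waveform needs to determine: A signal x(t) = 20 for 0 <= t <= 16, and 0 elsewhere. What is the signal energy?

Energy = integral of |x(t)|^2 dt over the signal duration
= 20^2 * 16 = 400 * 16 = 6400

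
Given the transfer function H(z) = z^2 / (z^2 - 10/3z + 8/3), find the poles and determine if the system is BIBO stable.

Poles are roots of the denominator: z^2 - 10/3z + 8/3 = 0.
Quadratic formula: z = [-(-10/3) +/- sqrt((-10/3)^2 - 4*(8/3))] / 2
Discriminant = 100/9 - 32/3 = 4/9; sqrt = 2/3.
z = (10/3 +/- 2/3) / 2 => z = 2 or z = 4/3.
|p1| = 2, |p2| = 4/3.
For BIBO stability, all poles must lie inside the unit circle (|p| < 1).
System is UNSTABLE since at least one |p| >= 1.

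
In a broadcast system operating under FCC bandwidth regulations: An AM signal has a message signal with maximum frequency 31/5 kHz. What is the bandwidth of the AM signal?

In AM (double-sideband), the bandwidth is twice the message frequency.
BW = 2 * f_m = 2 * 31/5 kHz = 62/5 kHz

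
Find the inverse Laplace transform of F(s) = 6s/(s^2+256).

Standard pair: s/(s^2+w^2) <-> cos(wt)*u(t)
With k=6, w=16: f(t) = 6*cos(16t)*u(t)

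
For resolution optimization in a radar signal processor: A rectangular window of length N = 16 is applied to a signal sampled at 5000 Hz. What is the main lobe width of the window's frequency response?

For a rectangular window of length N,
the main lobe width in frequency is 2*f_s/N.
= 2*5000/16 = 625 Hz
This determines the minimum frequency separation for resolving two sinusoids.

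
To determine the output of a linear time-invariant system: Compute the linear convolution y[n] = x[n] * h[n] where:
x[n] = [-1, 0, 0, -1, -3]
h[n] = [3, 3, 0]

y[n] = sum_k x[k]*h[n-k]. Output length = len(x) + len(h) - 1 = 5 + 3 - 1 = 7.
y[0] = -1*3 = -3
y[1] = 0*3 + -1*3 = -3
y[2] = 0*3 + 0*3 + -1*0 = 0
y[3] = -1*3 + 0*3 + 0*0 = -3
y[4] = -3*3 + -1*3 + 0*0 = -12
y[5] = -3*3 + -1*0 = -9
y[6] = -3*0 = 0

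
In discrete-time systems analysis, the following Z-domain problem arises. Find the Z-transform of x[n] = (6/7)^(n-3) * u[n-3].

Time-shifting property: if X(z) = Z{x[n]}, then Z{x[n-d]} = z^(-d) * X(z)
X(z) = z/(z - 6/7) for x[n] = (6/7)^n * u[n]
Z{x[n-3]} = z^(-3) * z/(z - 6/7) = z^(-2)/(z - 6/7)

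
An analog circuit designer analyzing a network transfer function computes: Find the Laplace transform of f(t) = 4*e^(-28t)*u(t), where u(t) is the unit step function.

Standard Laplace transform pair:
e^(-at)*u(t) <-> 1/(s+a)
With a = 28: L{4*e^(-28t)*u(t)} = 4/(s+28), ROC: Re(s) > -28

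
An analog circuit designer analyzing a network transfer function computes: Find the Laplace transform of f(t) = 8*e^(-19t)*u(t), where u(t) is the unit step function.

Standard Laplace transform pair:
e^(-at)*u(t) <-> 1/(s+a)
With a = 19: L{8*e^(-19t)*u(t)} = 8/(s+19), ROC: Re(s) > -19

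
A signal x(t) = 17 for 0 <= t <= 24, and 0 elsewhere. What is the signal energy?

Energy = integral of |x(t)|^2 dt over the signal duration
= 17^2 * 24 = 289 * 24 = 6936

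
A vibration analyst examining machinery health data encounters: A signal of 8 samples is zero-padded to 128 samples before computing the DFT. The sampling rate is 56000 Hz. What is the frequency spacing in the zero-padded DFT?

Original DFT: N = 8, resolution = f_s/N = 56000/8 = 7000 Hz
Zero-padded DFT: N = 128, resolution = f_s/N = 56000/128 = 875/2 Hz
Zero-padding interpolates the spectrum (finer frequency grid)
but does NOT improve the true spectral resolution (ability to resolve close frequencies).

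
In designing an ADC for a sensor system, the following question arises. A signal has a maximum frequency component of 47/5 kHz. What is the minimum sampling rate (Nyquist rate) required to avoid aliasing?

By the Nyquist-Shannon sampling theorem,
the minimum sampling rate (Nyquist rate) must be at least 2 * f_max.
Nyquist rate = 2 * 47/5 kHz = 94/5 kHz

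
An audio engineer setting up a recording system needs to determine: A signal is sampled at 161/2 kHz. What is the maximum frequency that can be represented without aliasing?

The maximum frequency that can be represented without aliasing
is the Nyquist frequency: f_max = f_s / 2 = 161/2 kHz / 2 = 161/4 kHz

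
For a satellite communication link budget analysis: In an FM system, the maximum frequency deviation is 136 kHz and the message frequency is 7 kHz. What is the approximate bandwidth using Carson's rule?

Carson's rule: BW = 2*(delta_f + f_m)
= 2*(136 + 7) kHz = 286 kHz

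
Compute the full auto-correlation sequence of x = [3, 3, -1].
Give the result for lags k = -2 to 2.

r_xx[k] = sum_m x[m]*x[m+k], indexed from 0, for k = -2 to 2:
  r_xx[-2] = x[2]*x[0] = -3
  r_xx[-1] = x[1]*x[0] + x[2]*x[1] = 6
  r_xx[0] = x[0]*x[0] + x[1]*x[1] + x[2]*x[2] = 19
  r_xx[1] = x[0]*x[1] + x[1]*x[2] = 6
  r_xx[2] = x[0]*x[2] = -3
r_xx = [-3, 6, 19, 6, -3]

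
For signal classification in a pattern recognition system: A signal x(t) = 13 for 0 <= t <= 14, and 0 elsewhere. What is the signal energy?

Energy = integral of |x(t)|^2 dt over the signal duration
= 13^2 * 14 = 169 * 14 = 2366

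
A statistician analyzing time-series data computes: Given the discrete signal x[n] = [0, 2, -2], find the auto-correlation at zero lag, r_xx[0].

The auto-correlation at zero lag r_xx[0] equals the signal energy.
r_xx[0] = sum of x[n]^2 = 0^2 + 2^2 + (-2)^2
= 0 + 4 + 4 = 8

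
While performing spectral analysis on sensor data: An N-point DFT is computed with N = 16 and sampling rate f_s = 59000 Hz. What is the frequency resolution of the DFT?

DFT frequency resolution = f_s / N
= 59000 / 16 = 7375/2 Hz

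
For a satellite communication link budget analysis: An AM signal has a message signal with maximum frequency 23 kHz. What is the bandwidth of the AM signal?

In AM (double-sideband), the bandwidth is twice the message frequency.
BW = 2 * f_m = 2 * 23 kHz = 46 kHz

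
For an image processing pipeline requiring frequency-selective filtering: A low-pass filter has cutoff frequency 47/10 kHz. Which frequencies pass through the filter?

A low-pass filter passes all frequencies below the cutoff frequency 47/10 kHz and attenuates higher frequencies.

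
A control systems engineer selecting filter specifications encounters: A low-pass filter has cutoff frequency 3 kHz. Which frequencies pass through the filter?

A low-pass filter passes all frequencies below the cutoff frequency 3 kHz and attenuates higher frequencies.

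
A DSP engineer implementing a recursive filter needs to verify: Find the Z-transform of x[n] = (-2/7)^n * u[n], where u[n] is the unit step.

The Z-transform of a^n * u[n] is z/(z-a) for |z| > |a|.
Here a = -2/7, so X(z) = z/(z - (-2/7)) = 7z/(7z + 2)
ROC: |z| > 2/7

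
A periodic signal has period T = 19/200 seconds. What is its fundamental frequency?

The fundamental frequency is the reciprocal of the period.
f = 1/T = 1/(19/200) = 200/19 Hz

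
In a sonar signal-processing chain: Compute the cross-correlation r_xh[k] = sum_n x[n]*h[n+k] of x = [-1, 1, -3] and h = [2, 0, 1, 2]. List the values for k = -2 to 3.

Both sequences indexed from 0 and zero outside their support.
Lags with overlap: k = -2 to 3.
  r_xh[-2] = x[2]*h[0] = -6
  r_xh[-1] = x[1]*h[0] + x[2]*h[1] = 2
  r_xh[0] = x[0]*h[0] + x[1]*h[1] + x[2]*h[2] = -5
  r_xh[1] = x[0]*h[1] + x[1]*h[2] + x[2]*h[3] = -5
  r_xh[2] = x[0]*h[2] + x[1]*h[3] = 1
  r_xh[3] = x[0]*h[3] = -2
r_xh = [-6, 2, -5, -5, 1, -2] (for k = -2, ..., 3)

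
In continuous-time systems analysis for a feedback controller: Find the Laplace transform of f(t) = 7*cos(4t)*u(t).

Standard pair: cos(wt)*u(t) <-> s/(s^2+w^2)
With w = 4: L{7*cos(4t)*u(t)} = 7s/(s^2+16)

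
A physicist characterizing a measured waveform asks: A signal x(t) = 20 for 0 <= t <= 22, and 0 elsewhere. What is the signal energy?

Energy = integral of |x(t)|^2 dt over the signal duration
= 20^2 * 22 = 400 * 22 = 8800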